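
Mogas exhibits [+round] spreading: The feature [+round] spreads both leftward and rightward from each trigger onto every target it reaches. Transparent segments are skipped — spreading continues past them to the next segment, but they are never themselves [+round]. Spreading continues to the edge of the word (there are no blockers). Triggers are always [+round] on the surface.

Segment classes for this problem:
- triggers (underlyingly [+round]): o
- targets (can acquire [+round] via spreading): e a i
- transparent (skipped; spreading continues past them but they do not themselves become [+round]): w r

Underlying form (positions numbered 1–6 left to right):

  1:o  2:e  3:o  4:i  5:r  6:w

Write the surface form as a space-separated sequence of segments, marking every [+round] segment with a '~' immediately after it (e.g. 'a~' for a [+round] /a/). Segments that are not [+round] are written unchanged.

o~ e~ o~ i~ r w

From /o/ at 1 rightward: 2 /e/ → [+round]; 3 /o/ is itself a trigger — this domain ends here.
From /o/ at 1 leftward: word edge.
From /o/ at 3 rightward: 4 /i/ → [+round]; 5 /r/ transparent; 6 /w/ transparent; word edge.
From /o/ at 3 leftward: 2 /e/ → [+round]; 1 /o/ is itself a trigger — this domain ends here.
[+round] positions on the surface: 1 2 3 4.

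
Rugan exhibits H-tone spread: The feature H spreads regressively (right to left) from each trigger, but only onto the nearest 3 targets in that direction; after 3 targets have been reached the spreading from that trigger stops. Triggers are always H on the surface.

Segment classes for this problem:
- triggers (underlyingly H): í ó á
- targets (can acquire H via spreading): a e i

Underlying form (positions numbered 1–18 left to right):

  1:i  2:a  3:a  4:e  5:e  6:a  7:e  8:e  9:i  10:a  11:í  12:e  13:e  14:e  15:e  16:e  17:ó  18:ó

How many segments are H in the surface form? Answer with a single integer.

From /í/ at 11 leftward: 10 /a/ → H; 9 /i/ → H; 8 /e/ → H; bound reached.
From /ó/ at 17 leftward: 16 /e/ → H; 15 /e/ → H; 14 /e/ → H; bound reached.
From /ó/ at 18 leftward: 17 /ó/ is itself a trigger — this domain ends here.
Targets with no active source: positions 1 2 3 4 5 6 7 12 13 stay [-high tone].
H positions on the surface: 8 9 10 11 14 15 16 17 18.

9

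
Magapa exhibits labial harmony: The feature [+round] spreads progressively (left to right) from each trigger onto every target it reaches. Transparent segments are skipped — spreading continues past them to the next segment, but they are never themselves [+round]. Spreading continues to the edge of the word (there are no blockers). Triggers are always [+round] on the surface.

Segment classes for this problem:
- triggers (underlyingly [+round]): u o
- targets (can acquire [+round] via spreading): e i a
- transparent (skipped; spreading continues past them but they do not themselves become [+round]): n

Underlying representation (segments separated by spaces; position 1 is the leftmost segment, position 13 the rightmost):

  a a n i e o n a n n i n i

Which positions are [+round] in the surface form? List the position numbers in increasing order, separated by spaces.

From /o/ at 6 rightward: 7 /n/ transparent; 8 /a/ → [+round]; 9 /n/ transparent; 10 /n/ transparent; 11 /i/ → [+round]; 12 /n/ transparent; 13 /i/ → [+round]; word edge.
Targets with no active source: positions 1 2 4 5 stay [-round].

6 8 11 13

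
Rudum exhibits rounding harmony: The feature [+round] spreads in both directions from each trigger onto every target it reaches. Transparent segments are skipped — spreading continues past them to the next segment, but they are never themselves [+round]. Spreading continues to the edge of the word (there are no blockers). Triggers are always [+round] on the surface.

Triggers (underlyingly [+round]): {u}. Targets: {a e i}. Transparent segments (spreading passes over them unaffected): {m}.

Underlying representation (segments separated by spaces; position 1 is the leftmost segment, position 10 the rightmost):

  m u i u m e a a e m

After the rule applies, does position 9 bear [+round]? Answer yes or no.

From /u/ at 2 rightward: 3 /i/ → [+round]; 4 /u/ is itself a trigger — this domain ends here.
From /u/ at 2 leftward: 1 /m/ transparent; word edge.
From /u/ at 4 rightward: 5 /m/ transparent; 6 /e/ → [+round]; 7 /a/ → [+round]; 8 /a/ → [+round]; 9 /e/ → [+round]; 10 /m/ transparent; word edge.
From /u/ at 4 leftward: 3 /i/ → [+round]; 2 /u/ is itself a trigger — this domain ends here.
[+round] positions on the surface: 2 3 4 6 7 8 9.

yes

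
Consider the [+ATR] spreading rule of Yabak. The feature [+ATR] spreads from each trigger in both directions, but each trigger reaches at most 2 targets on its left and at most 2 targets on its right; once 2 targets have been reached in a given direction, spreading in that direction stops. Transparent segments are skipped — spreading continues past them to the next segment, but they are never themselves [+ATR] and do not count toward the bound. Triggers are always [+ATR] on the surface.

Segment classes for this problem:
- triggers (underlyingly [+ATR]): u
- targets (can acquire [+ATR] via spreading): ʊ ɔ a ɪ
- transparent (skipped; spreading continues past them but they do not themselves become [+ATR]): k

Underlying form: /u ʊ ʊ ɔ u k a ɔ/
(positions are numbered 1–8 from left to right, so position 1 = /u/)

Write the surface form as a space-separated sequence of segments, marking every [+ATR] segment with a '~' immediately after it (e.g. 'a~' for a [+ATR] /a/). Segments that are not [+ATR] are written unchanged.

From /u/ at 1 rightward: 2 /ʊ/ → [+ATR]; 3 /ʊ/ → [+ATR]; bound reached.
From /u/ at 1 leftward: word edge.
From /u/ at 5 rightward: 6 /k/ transparent; 7 /a/ → [+ATR]; 8 /ɔ/ → [+ATR]; bound reached.
From /u/ at 5 leftward: 4 /ɔ/ → [+ATR]; 3 /ʊ/ → [+ATR]; bound reached.
[+ATR] positions on the surface: 1 2 3 4 5 7 8.

u~ ʊ~ ʊ~ ɔ~ u~ k a~ ɔ~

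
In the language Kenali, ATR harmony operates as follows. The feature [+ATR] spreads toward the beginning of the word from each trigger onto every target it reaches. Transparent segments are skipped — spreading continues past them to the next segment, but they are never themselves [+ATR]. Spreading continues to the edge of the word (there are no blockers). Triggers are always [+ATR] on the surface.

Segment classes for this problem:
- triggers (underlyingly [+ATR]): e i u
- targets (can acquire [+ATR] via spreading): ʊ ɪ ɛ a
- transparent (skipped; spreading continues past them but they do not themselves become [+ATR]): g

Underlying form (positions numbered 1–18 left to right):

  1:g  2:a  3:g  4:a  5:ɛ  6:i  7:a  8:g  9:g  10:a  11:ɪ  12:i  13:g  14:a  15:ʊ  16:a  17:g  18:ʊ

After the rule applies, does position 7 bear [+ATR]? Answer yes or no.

yes

From /i/ at 6 leftward: 5 /ɛ/ → [+ATR]; 4 /a/ → [+ATR]; 3 /g/ transparent; 2 /a/ → [+ATR]; 1 /g/ transparent; word edge.
From /i/ at 12 leftward: 11 /ɪ/ → [+ATR]; 10 /a/ → [+ATR]; 9 /g/ transparent; 8 /g/ transparent; 7 /a/ → [+ATR]; 6 /i/ is itself a trigger — this domain ends here.
Targets with no active source: positions 14 15 16 18 stay [-ATR].
[+ATR] positions on the surface: 2 4 5 6 7 10 11 12.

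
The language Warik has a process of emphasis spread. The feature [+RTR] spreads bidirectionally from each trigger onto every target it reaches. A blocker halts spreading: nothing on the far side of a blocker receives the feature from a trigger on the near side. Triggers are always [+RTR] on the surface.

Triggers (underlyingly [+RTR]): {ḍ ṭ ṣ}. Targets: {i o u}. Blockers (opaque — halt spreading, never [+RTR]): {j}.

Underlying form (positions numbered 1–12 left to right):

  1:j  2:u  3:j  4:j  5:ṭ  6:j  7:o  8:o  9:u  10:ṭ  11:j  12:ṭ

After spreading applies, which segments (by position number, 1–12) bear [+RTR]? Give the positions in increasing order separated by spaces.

From /ṭ/ at 5 rightward: 6 /j/ blocks.
From /ṭ/ at 5 leftward: 4 /j/ blocks.
From /ṭ/ at 10 rightward: 11 /j/ blocks.
From /ṭ/ at 10 leftward: 9 /u/ → [+RTR]; 8 /o/ → [+RTR]; 7 /o/ → [+RTR]; 6 /j/ blocks.
From /ṭ/ at 12 rightward: word edge.
From /ṭ/ at 12 leftward: 11 /j/ blocks.
Target with no active source: position 2 stays [-emphatic].

5 7 8 9 10 12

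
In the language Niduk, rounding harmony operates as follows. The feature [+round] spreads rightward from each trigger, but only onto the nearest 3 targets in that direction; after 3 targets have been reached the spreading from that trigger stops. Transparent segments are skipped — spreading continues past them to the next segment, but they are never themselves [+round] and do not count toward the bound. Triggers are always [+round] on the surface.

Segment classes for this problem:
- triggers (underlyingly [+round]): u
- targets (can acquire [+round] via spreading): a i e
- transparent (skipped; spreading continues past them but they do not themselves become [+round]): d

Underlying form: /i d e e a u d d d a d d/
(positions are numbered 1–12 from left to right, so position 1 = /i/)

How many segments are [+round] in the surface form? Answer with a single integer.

From /u/ at 6 rightward: 7 /d/ transparent; 8 /d/ transparent; 9 /d/ transparent; 10 /a/ → [+round]; 11 /d/ transparent; 12 /d/ transparent; word edge.
Targets with no active source: positions 1 3 4 5 stay [-round].
[+round] positions on the surface: 6 10.

2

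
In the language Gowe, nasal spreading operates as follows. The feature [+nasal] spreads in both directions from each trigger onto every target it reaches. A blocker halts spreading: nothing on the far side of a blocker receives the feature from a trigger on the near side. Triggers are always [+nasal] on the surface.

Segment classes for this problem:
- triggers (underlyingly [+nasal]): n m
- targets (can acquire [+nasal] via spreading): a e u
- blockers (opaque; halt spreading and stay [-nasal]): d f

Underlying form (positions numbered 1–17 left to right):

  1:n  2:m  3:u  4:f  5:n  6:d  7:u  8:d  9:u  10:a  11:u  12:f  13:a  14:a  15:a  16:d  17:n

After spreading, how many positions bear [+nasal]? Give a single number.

5

From /n/ at 1 rightward: 2 /m/ is itself a trigger — this domain ends here.
From /n/ at 1 leftward: word edge.
From /m/ at 2 rightward: 3 /u/ → [+nasal]; 4 /f/ blocks.
From /m/ at 2 leftward: 1 /n/ is itself a trigger — this domain ends here.
From /n/ at 5 rightward: 6 /d/ blocks.
From /n/ at 5 leftward: 4 /f/ blocks.
From /n/ at 17 rightward: word edge.
From /n/ at 17 leftward: 16 /d/ blocks.
Targets with no active source: positions 7 9 10 11 13 14 15 stay [-nasal].
[+nasal] positions on the surface: 1 2 3 5 17.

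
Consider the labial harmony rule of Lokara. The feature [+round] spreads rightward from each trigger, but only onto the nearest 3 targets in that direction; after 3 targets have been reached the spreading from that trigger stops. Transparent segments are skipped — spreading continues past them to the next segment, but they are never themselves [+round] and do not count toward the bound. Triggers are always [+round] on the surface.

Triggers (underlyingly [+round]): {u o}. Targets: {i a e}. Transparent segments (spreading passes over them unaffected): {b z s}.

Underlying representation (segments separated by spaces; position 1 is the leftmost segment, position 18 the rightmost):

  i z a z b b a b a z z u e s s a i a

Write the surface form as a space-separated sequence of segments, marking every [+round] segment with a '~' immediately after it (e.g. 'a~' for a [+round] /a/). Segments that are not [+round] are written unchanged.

i z a z b b a b a z z u~ e~ s s a~ i~ a

From /u/ at 12 rightward: 13 /e/ → [+round]; 14 /s/ transparent; 15 /s/ transparent; 16 /a/ → [+round]; 17 /i/ → [+round]; bound reached.
Targets with no active source: positions 1 3 7 9 18 stay [-round].
[+round] positions on the surface: 12 13 16 17.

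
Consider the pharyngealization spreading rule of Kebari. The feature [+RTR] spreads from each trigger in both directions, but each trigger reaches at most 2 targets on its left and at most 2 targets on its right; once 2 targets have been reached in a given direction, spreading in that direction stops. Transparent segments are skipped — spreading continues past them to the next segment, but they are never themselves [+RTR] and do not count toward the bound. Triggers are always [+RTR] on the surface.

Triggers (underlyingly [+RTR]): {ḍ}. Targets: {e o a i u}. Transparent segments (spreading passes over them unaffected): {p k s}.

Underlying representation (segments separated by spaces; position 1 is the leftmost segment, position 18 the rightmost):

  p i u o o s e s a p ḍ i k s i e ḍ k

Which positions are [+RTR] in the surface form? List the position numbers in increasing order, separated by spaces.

From /ḍ/ at 11 rightward: 12 /i/ → [+RTR]; 13 /k/ transparent; 14 /s/ transparent; 15 /i/ → [+RTR]; bound reached.
From /ḍ/ at 11 leftward: 10 /p/ transparent; 9 /a/ → [+RTR]; 8 /s/ transparent; 7 /e/ → [+RTR]; bound reached.
From /ḍ/ at 17 rightward: 18 /k/ transparent; word edge.
From /ḍ/ at 17 leftward: 16 /e/ → [+RTR]; 15 /i/ → [+RTR]; bound reached.
Targets with no active source: positions 2 3 4 5 stay [-emphatic].

7 9 11 12 15 16 17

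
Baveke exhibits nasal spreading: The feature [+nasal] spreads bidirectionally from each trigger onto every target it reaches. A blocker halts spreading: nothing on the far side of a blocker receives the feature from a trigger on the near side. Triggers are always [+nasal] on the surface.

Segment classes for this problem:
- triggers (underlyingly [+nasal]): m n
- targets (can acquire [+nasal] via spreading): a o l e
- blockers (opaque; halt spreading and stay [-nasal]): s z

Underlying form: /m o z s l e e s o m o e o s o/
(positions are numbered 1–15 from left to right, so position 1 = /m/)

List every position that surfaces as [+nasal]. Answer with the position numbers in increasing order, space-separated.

From /m/ at 1 rightward: 2 /o/ → [+nasal]; 3 /z/ blocks.
From /m/ at 1 leftward: word edge.
From /m/ at 10 rightward: 11 /o/ → [+nasal]; 12 /e/ → [+nasal]; 13 /o/ → [+nasal]; 14 /s/ blocks.
From /m/ at 10 leftward: 9 /o/ → [+nasal]; 8 /s/ blocks.
Targets with no active source: positions 5 6 7 15 stay [-nasal].

1 2 9 10 11 12 13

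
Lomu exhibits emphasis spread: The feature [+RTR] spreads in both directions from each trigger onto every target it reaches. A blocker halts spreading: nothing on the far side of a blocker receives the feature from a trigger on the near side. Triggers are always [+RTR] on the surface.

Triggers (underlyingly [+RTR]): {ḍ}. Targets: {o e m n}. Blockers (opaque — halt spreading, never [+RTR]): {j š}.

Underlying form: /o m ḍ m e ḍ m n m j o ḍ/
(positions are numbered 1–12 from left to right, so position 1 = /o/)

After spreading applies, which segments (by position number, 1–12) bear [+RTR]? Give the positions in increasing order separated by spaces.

From /ḍ/ at 3 rightward: 4 /m/ → [+RTR]; 5 /e/ → [+RTR]; 6 /ḍ/ is itself a trigger — this domain ends here.
From /ḍ/ at 3 leftward: 2 /m/ → [+RTR]; 1 /o/ → [+RTR]; word edge.
From /ḍ/ at 6 rightward: 7 /m/ → [+RTR]; 8 /n/ → [+RTR]; 9 /m/ → [+RTR]; 10 /j/ blocks.
From /ḍ/ at 6 leftward: 5 /e/ → [+RTR]; 4 /m/ → [+RTR]; 3 /ḍ/ is itself a trigger — this domain ends here.
From /ḍ/ at 12 rightward: word edge.
From /ḍ/ at 12 leftward: 11 /o/ → [+RTR]; 10 /j/ blocks.

1 2 3 4 5 6 7 8 9 11 12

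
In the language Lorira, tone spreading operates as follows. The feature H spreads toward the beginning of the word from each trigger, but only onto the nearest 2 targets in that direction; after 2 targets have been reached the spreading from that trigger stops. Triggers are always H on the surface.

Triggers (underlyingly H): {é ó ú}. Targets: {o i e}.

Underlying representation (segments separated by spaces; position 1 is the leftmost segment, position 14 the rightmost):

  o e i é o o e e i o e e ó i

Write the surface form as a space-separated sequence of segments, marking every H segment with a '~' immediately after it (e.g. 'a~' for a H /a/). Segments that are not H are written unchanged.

o e~ i~ é~ o o e e i o e~ e~ ó~ i

From /é/ at 4 leftward: 3 /i/ → H; 2 /e/ → H; bound reached.
From /ó/ at 13 leftward: 12 /e/ → H; 11 /e/ → H; bound reached.
Targets with no active source: positions 1 5 6 7 8 9 10 14 stay [-high tone].
H positions on the surface: 2 3 4 11 12 13.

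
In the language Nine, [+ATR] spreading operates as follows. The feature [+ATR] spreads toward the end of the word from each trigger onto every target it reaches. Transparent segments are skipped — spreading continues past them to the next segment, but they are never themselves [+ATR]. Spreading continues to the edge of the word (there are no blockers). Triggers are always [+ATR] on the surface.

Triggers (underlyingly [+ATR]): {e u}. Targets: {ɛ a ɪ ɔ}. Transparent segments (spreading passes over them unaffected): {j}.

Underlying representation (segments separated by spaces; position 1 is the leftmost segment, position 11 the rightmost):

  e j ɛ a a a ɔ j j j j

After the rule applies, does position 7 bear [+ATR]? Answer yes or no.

From /e/ at 1 rightward: 2 /j/ transparent; 3 /ɛ/ → [+ATR]; 4 /a/ → [+ATR]; 5 /a/ → [+ATR]; 6 /a/ → [+ATR]; 7 /ɔ/ → [+ATR]; 8 /j/ transparent; 9 /j/ transparent; 10 /j/ transparent; 11 /j/ transparent; word edge.
[+ATR] positions on the surface: 1 3 4 5 6 7.

yes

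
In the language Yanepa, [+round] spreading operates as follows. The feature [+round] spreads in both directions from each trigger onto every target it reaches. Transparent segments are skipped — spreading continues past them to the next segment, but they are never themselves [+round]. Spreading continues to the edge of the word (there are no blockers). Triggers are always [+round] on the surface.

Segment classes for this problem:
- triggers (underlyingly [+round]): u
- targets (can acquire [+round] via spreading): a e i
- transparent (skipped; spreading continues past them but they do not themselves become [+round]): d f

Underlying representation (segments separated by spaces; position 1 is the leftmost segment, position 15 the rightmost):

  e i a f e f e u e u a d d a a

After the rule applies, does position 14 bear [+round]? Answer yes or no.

From /u/ at 8 rightward: 9 /e/ → [+round]; 10 /u/ is itself a trigger — this domain ends here.
From /u/ at 8 leftward: 7 /e/ → [+round]; 6 /f/ transparent; 5 /e/ → [+round]; 4 /f/ transparent; 3 /a/ → [+round]; 2 /i/ → [+round]; 1 /e/ → [+round]; word edge.
From /u/ at 10 rightward: 11 /a/ → [+round]; 12 /d/ transparent; 13 /d/ transparent; 14 /a/ → [+round]; 15 /a/ → [+round]; word edge.
From /u/ at 10 leftward: 9 /e/ → [+round]; 8 /u/ is itself a trigger — this domain ends here.
[+round] positions on the surface: 1 2 3 5 7 8 9 10 11 14 15.

yes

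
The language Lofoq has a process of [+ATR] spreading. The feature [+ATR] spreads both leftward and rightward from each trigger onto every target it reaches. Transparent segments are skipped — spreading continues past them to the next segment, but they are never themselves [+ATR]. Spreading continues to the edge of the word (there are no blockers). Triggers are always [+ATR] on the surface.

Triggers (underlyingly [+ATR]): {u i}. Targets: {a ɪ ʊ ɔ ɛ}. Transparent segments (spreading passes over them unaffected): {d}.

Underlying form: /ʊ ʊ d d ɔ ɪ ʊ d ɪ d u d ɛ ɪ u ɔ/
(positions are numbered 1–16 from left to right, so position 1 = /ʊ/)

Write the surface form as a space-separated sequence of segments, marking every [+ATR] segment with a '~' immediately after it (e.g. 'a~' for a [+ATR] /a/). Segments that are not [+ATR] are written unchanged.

From /u/ at 11 rightward: 12 /d/ transparent; 13 /ɛ/ → [+ATR]; 14 /ɪ/ → [+ATR]; 15 /u/ is itself a trigger — this domain ends here.
From /u/ at 11 leftward: 10 /d/ transparent; 9 /ɪ/ → [+ATR]; 8 /d/ transparent; 7 /ʊ/ → [+ATR]; 6 /ɪ/ → [+ATR]; 5 /ɔ/ → [+ATR]; 4 /d/ transparent; 3 /d/ transparent; 2 /ʊ/ → [+ATR]; 1 /ʊ/ → [+ATR]; word edge.
From /u/ at 15 rightward: 16 /ɔ/ → [+ATR]; word edge.
From /u/ at 15 leftward: 14 /ɪ/ → [+ATR]; 13 /ɛ/ → [+ATR]; 12 /d/ transparent; 11 /u/ is itself a trigger — this domain ends here.
[+ATR] positions on the surface: 1 2 5 6 7 9 11 13 14 15 16.

ʊ~ ʊ~ d d ɔ~ ɪ~ ʊ~ d ɪ~ d u~ d ɛ~ ɪ~ u~ ɔ~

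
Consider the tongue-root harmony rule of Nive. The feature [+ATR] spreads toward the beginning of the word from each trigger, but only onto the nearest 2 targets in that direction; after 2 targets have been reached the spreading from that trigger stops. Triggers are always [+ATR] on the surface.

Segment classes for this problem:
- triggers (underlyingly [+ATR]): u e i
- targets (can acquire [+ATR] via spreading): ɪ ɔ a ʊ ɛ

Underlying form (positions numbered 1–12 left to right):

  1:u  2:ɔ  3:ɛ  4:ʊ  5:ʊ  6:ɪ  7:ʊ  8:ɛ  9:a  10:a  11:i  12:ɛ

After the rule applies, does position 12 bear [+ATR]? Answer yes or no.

From /u/ at 1 leftward: word edge.
From /i/ at 11 leftward: 10 /a/ → [+ATR]; 9 /a/ → [+ATR]; bound reached.
Targets with no active source: positions 2 3 4 5 6 7 8 12 stay [-ATR].
[+ATR] positions on the surface: 1 9 10 11.

no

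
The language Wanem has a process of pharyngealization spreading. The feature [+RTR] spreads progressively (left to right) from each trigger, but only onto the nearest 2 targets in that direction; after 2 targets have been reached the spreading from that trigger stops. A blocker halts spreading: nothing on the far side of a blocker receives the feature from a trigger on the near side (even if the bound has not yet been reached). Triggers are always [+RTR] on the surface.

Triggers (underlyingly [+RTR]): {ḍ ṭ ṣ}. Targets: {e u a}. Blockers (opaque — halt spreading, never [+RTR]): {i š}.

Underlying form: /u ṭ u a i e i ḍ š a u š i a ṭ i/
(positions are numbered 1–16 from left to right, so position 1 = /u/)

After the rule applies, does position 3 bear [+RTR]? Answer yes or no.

yes

From /ṭ/ at 2 rightward: 3 /u/ → [+RTR]; 4 /a/ → [+RTR]; bound reached.
From /ḍ/ at 8 rightward: 9 /š/ blocks.
From /ṭ/ at 15 rightward: 16 /i/ blocks.
Targets with no active source: positions 1 6 10 11 14 stay [-emphatic].
[+RTR] positions on the surface: 2 3 4 8 15.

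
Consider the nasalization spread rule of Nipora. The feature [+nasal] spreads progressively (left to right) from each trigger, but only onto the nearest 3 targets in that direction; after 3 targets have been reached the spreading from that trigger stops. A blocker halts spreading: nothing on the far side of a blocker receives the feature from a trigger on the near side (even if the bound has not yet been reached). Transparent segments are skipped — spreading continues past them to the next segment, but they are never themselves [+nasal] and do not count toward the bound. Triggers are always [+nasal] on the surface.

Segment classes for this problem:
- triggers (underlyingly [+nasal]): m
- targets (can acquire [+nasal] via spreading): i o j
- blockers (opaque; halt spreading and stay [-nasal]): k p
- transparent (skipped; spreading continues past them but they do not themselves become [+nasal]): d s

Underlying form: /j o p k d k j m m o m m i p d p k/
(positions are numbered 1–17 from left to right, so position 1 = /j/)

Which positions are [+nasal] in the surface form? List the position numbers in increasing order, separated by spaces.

8 9 10 11 12 13

From /m/ at 8 rightward: 9 /m/ is itself a trigger — this domain ends here.
From /m/ at 9 rightward: 10 /o/ → [+nasal]; 11 /m/ is itself a trigger — this domain ends here.
From /m/ at 11 rightward: 12 /m/ is itself a trigger — this domain ends here.
From /m/ at 12 rightward: 13 /i/ → [+nasal]; 14 /p/ blocks.
Targets with no active source: positions 1 2 7 stay [-nasal].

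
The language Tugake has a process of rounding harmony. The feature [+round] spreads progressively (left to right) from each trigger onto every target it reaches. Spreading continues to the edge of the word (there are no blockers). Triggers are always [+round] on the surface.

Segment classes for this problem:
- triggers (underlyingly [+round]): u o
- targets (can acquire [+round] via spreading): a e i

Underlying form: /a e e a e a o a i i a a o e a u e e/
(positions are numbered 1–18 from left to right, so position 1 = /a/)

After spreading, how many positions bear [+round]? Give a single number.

From /o/ at 7 rightward: 8 /a/ → [+round]; 9 /i/ → [+round]; 10 /i/ → [+round]; 11 /a/ → [+round]; 12 /a/ → [+round]; 13 /o/ is itself a trigger — this domain ends here.
From /o/ at 13 rightward: 14 /e/ → [+round]; 15 /a/ → [+round]; 16 /u/ is itself a trigger — this domain ends here.
From /u/ at 16 rightward: 17 /e/ → [+round]; 18 /e/ → [+round]; word edge.
Targets with no active source: positions 1 2 3 4 5 6 stay [-round].
[+round] positions on the surface: 7 8 9 10 11 12 13 14 15 16 17 18.

12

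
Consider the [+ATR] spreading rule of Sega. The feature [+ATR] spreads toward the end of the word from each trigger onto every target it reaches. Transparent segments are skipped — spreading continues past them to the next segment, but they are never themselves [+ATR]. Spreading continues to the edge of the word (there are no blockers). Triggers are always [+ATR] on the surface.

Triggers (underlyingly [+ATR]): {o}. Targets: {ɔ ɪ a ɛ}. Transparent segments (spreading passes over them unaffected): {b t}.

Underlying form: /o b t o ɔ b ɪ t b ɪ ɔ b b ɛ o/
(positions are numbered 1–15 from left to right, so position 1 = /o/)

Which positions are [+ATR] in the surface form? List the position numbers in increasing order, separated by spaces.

1 4 5 7 10 11 14 15

From /o/ at 1 rightward: 2 /b/ transparent; 3 /t/ transparent; 4 /o/ is itself a trigger — this domain ends here.
From /o/ at 4 rightward: 5 /ɔ/ → [+ATR]; 6 /b/ transparent; 7 /ɪ/ → [+ATR]; 8 /t/ transparent; 9 /b/ transparent; 10 /ɪ/ → [+ATR]; 11 /ɔ/ → [+ATR]; 12 /b/ transparent; 13 /b/ transparent; 14 /ɛ/ → [+ATR]; 15 /o/ is itself a trigger — this domain ends here.
From /o/ at 15 rightward: word edge.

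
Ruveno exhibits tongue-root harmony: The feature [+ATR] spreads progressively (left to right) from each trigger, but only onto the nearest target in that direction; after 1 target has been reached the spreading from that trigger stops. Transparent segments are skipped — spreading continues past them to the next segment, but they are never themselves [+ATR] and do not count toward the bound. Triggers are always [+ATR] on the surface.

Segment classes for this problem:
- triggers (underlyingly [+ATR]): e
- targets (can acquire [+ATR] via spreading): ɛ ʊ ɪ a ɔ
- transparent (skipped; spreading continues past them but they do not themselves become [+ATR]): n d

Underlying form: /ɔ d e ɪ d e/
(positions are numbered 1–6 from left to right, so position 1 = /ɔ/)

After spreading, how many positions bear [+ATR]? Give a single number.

3

From /e/ at 3 rightward: 4 /ɪ/ → [+ATR]; bound reached.
From /e/ at 6 rightward: word edge.
Target with no active source: position 1 stays [-ATR].
[+ATR] positions on the surface: 3 4 6.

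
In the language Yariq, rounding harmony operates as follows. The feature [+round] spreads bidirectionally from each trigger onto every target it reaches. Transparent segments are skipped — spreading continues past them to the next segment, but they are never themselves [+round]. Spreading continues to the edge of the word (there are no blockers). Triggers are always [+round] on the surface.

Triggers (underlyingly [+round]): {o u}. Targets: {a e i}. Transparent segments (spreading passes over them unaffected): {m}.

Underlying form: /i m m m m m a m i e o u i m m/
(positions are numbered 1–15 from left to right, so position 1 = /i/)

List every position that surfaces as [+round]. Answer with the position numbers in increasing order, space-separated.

1 7 9 10 11 12 13

From /o/ at 11 rightward: 12 /u/ is itself a trigger — this domain ends here.
From /o/ at 11 leftward: 10 /e/ → [+round]; 9 /i/ → [+round]; 8 /m/ transparent; 7 /a/ → [+round]; 6 /m/ transparent; 5 /m/ transparent; 4 /m/ transparent; 3 /m/ transparent; 2 /m/ transparent; 1 /i/ → [+round]; word edge.
From /u/ at 12 rightward: 13 /i/ → [+round]; 14 /m/ transparent; 15 /m/ transparent; word edge.
From /u/ at 12 leftward: 11 /o/ is itself a trigger — this domain ends here.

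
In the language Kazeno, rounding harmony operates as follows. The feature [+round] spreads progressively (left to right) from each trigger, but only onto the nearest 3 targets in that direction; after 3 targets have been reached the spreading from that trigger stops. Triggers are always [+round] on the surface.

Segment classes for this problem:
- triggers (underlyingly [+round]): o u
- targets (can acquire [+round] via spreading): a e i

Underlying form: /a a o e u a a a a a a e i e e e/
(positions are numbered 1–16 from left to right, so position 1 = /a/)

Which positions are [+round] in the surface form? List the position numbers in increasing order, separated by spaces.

From /o/ at 3 rightward: 4 /e/ → [+round]; 5 /u/ is itself a trigger — this domain ends here.
From /u/ at 5 rightward: 6 /a/ → [+round]; 7 /a/ → [+round]; 8 /a/ → [+round]; bound reached.
Targets with no active source: positions 1 2 9 10 11 12 13 14 15 16 stay [-round].

3 4 5 6 7 8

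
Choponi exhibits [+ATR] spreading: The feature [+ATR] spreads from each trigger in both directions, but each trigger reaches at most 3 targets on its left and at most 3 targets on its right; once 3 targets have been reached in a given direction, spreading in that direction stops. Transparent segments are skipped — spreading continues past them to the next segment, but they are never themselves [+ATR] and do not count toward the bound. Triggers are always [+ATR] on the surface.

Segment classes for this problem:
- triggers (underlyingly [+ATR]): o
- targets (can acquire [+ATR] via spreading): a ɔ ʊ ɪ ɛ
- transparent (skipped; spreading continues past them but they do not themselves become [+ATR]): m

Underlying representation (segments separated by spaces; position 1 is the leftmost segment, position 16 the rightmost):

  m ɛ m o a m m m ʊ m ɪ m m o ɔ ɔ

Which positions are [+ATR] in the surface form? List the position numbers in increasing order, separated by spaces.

From /o/ at 4 rightward: 5 /a/ → [+ATR]; 6 /m/ transparent; 7 /m/ transparent; 8 /m/ transparent; 9 /ʊ/ → [+ATR]; 10 /m/ transparent; 11 /ɪ/ → [+ATR]; bound reached.
From /o/ at 4 leftward: 3 /m/ transparent; 2 /ɛ/ → [+ATR]; 1 /m/ transparent; word edge.
From /o/ at 14 rightward: 15 /ɔ/ → [+ATR]; 16 /ɔ/ → [+ATR]; word edge.
From /o/ at 14 leftward: 13 /m/ transparent; 12 /m/ transparent; 11 /ɪ/ → [+ATR]; 10 /m/ transparent; 9 /ʊ/ → [+ATR]; 8 /m/ transparent; 7 /m/ transparent; 6 /m/ transparent; 5 /a/ → [+ATR]; bound reached.

2 4 5 9 11 14 15 16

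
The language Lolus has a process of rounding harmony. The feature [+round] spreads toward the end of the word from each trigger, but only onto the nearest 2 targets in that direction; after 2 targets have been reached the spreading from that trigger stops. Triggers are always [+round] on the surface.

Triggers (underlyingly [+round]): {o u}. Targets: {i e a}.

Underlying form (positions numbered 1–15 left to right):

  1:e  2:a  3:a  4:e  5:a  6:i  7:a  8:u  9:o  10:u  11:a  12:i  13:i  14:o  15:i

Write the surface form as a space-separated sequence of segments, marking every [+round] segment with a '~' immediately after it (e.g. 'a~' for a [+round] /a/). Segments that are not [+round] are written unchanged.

From /u/ at 8 rightward: 9 /o/ is itself a trigger — this domain ends here.
From /o/ at 9 rightward: 10 /u/ is itself a trigger — this domain ends here.
From /u/ at 10 rightward: 11 /a/ → [+round]; 12 /i/ → [+round]; bound reached.
From /o/ at 14 rightward: 15 /i/ → [+round]; word edge.
Targets with no active source: positions 1 2 3 4 5 6 7 13 stay [-round].
[+round] positions on the surface: 8 9 10 11 12 14 15.

e a a e a i a u~ o~ u~ a~ i~ i o~ i~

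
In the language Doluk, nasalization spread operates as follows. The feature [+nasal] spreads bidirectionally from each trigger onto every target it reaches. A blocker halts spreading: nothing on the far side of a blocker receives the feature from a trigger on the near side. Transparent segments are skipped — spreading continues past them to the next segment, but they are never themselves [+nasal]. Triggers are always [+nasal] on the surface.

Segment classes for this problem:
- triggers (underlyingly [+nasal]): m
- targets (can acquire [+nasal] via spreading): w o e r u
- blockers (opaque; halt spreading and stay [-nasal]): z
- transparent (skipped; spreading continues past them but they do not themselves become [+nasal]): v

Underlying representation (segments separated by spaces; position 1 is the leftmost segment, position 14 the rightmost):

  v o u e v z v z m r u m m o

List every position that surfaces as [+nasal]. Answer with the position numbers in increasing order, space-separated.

From /m/ at 9 rightward: 10 /r/ → [+nasal]; 11 /u/ → [+nasal]; 12 /m/ is itself a trigger — this domain ends here.
From /m/ at 9 leftward: 8 /z/ blocks.
From /m/ at 12 rightward: 13 /m/ is itself a trigger — this domain ends here.
From /m/ at 12 leftward: 11 /u/ → [+nasal]; 10 /r/ → [+nasal]; 9 /m/ is itself a trigger — this domain ends here.
From /m/ at 13 rightward: 14 /o/ → [+nasal]; word edge.
From /m/ at 13 leftward: 12 /m/ is itself a trigger — this domain ends here.
Targets with no active source: positions 2 3 4 stay [-nasal].

9 10 11 12 13 14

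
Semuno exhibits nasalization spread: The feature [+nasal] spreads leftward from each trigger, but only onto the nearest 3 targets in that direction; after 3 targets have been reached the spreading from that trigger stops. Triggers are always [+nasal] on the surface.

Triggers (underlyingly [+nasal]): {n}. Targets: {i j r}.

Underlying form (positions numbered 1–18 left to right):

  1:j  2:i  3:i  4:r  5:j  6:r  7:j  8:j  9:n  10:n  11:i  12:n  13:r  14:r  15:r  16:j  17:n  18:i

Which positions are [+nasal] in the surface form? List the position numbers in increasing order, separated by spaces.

From /n/ at 9 leftward: 8 /j/ → [+nasal]; 7 /j/ → [+nasal]; 6 /r/ → [+nasal]; bound reached.
From /n/ at 10 leftward: 9 /n/ is itself a trigger — this domain ends here.
From /n/ at 12 leftward: 11 /i/ → [+nasal]; 10 /n/ is itself a trigger — this domain ends here.
From /n/ at 17 leftward: 16 /j/ → [+nasal]; 15 /r/ → [+nasal]; 14 /r/ → [+nasal]; bound reached.
Targets with no active source: positions 1 2 3 4 5 13 18 stay [-nasal].

6 7 8 9 10 11 12 14 15 16 17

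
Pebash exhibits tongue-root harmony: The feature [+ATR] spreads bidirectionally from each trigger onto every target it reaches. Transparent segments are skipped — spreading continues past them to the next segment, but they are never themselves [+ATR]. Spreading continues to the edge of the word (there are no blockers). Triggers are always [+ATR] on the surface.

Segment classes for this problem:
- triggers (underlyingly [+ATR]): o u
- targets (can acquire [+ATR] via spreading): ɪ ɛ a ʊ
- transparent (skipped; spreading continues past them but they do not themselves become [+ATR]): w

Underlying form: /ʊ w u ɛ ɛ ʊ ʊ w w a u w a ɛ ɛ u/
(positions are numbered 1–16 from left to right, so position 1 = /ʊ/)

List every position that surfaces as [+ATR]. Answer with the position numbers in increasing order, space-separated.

1 3 4 5 6 7 10 11 13 14 15 16

From /u/ at 3 rightward: 4 /ɛ/ → [+ATR]; 5 /ɛ/ → [+ATR]; 6 /ʊ/ → [+ATR]; 7 /ʊ/ → [+ATR]; 8 /w/ transparent; 9 /w/ transparent; 10 /a/ → [+ATR]; 11 /u/ is itself a trigger — this domain ends here.
From /u/ at 3 leftward: 2 /w/ transparent; 1 /ʊ/ → [+ATR]; word edge.
From /u/ at 11 rightward: 12 /w/ transparent; 13 /a/ → [+ATR]; 14 /ɛ/ → [+ATR]; 15 /ɛ/ → [+ATR]; 16 /u/ is itself a trigger — this domain ends here.
From /u/ at 11 leftward: 10 /a/ → [+ATR]; 9 /w/ transparent; 8 /w/ transparent; 7 /ʊ/ → [+ATR]; 6 /ʊ/ → [+ATR]; 5 /ɛ/ → [+ATR]; 4 /ɛ/ → [+ATR]; 3 /u/ is itself a trigger — this domain ends here.
From /u/ at 16 rightward: word edge.
From /u/ at 16 leftward: 15 /ɛ/ → [+ATR]; 14 /ɛ/ → [+ATR]; 13 /a/ → [+ATR]; 12 /w/ transparent; 11 /u/ is itself a trigger — this domain ends here.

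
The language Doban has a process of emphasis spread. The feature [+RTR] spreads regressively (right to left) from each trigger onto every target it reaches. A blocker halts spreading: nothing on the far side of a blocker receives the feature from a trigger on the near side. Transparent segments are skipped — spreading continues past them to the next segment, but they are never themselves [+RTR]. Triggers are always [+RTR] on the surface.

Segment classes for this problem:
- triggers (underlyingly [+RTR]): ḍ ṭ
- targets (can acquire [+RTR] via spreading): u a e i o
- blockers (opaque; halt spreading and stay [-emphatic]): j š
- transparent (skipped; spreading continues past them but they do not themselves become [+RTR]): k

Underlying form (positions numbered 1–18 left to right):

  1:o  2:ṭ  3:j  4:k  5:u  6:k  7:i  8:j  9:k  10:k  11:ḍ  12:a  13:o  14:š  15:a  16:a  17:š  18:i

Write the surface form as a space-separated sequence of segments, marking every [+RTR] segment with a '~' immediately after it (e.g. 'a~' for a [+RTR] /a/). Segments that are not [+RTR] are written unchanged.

From /ṭ/ at 2 leftward: 1 /o/ → [+RTR]; word edge.
From /ḍ/ at 11 leftward: 10 /k/ transparent; 9 /k/ transparent; 8 /j/ blocks.
Targets with no active source: positions 5 7 12 13 15 16 18 stay [-emphatic].
[+RTR] positions on the surface: 1 2 11.

o~ ṭ~ j k u k i j k k ḍ~ a o š a a š i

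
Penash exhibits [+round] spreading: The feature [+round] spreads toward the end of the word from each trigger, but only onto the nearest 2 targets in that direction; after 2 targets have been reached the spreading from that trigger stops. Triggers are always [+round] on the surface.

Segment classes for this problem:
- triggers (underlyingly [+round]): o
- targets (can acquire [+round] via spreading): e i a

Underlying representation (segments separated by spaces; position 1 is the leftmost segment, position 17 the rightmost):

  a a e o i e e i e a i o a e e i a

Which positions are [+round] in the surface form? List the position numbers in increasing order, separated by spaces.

From /o/ at 4 rightward: 5 /i/ → [+round]; 6 /e/ → [+round]; bound reached.
From /o/ at 12 rightward: 13 /a/ → [+round]; 14 /e/ → [+round]; bound reached.
Targets with no active source: positions 1 2 3 7 8 9 10 11 15 16 17 stay [-round].

4 5 6 12 13 14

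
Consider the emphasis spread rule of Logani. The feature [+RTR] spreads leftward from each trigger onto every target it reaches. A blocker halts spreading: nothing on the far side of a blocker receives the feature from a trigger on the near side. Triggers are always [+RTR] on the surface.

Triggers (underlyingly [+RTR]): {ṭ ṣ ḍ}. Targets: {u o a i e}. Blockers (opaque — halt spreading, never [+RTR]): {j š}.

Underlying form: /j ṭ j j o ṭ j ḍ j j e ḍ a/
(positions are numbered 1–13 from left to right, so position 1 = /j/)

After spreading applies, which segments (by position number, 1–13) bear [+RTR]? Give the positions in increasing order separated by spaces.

2 5 6 8 11 12

From /ṭ/ at 2 leftward: 1 /j/ blocks.
From /ṭ/ at 6 leftward: 5 /o/ → [+RTR]; 4 /j/ blocks.
From /ḍ/ at 8 leftward: 7 /j/ blocks.
From /ḍ/ at 12 leftward: 11 /e/ → [+RTR]; 10 /j/ blocks.
Target with no active source: position 13 stays [-emphatic].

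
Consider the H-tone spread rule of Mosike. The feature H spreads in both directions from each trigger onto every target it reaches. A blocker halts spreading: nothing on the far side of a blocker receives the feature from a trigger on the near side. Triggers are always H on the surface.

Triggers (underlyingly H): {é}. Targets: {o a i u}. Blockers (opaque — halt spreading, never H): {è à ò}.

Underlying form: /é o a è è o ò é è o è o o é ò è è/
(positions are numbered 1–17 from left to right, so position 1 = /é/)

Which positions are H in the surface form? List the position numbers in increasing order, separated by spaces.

From /é/ at 1 rightward: 2 /o/ → H; 3 /a/ → H; 4 /è/ blocks.
From /é/ at 1 leftward: word edge.
From /é/ at 8 rightward: 9 /è/ blocks.
From /é/ at 8 leftward: 7 /ò/ blocks.
From /é/ at 14 rightward: 15 /ò/ blocks.
From /é/ at 14 leftward: 13 /o/ → H; 12 /o/ → H; 11 /è/ blocks.
Targets with no active source: positions 6 10 stay [-high tone].

1 2 3 8 12 13 14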